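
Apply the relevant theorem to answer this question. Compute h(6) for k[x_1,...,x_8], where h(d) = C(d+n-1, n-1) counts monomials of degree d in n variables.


The Hilbert function for the polynomial ring in 8 variables is:
h(d) = C(d+n-1, n-1)
h(6) = C(6+8-1, 8-1) = C(13, 7)
= 13! / (7! * 6!)
= 1716

1716


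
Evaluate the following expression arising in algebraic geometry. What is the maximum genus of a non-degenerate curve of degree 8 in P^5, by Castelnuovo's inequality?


Castelnuovo's bound: write d - 1 = m(r-1) + epsilon with 0 <= epsilon < r-1.
d - 1 = 8 - 1 = 7
r - 1 = 5 - 1 = 4
7 = 1*4 + 3, so m = 1, epsilon = 3
pi(d, r) = m(m-1)(r-1)/2 + m*epsilon
= 1*0*4/2 + 1*3
= 0/2 + 3
= 0 + 3 = 3

3


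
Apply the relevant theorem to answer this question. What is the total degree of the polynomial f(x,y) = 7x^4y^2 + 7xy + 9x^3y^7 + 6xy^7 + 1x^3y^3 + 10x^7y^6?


Examine each term for its total degree (sum of exponents).
  Term '7x^4y^2' has total degree 4+2 = 6.
  Term '7xy' has total degree 1+1 = 2.
  Term '9x^3y^7' has total degree 3+7 = 10.
  Term '6xy^7' has total degree 1+7 = 8.
  Term '1x^3y^3' has total degree 3+3 = 6.
  Term '10x^7y^6' has total degree 7+6 = 13.
The maximum total degree among all terms is 13.

13


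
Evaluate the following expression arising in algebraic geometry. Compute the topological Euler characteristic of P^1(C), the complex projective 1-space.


The complex projective space P^1 has one cell in each even real dimension 0, 2, ..., 2.
The cohomology groups are H^{2k}(P^1) = Z for k = 0,...,1, and 0 otherwise.
Euler characteristic = sum of Betti numbers = 1 per even-dimensional cohomology group.
chi(P^1) = 1 + 1 = 2

2


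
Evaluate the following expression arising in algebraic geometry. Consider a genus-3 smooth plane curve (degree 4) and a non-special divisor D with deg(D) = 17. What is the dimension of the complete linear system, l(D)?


First, compute the genus of a smooth plane curve of degree 4:
g = (d-1)(d-2)/2 = (4-1)(4-2)/2 = 3
For a non-special divisor D (i.e., h^1(D) = 0), Riemann-Roch gives:
l(D) = deg(D) - g + 1
Since deg(D) = 17 >= 2g - 1 = 5, D is non-special.
l(D) = 17 - 3 + 1 = 15

15


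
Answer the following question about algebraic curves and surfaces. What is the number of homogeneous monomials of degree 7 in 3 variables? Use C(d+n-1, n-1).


The number of degree-7 monomials in 3 variables is C(d+n-1, n-1).
= C(7+3-1, 3-1) = C(9, 2)
= 36

36


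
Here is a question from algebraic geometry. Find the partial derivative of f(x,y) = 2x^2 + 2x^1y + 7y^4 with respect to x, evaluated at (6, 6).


df/dx = 2*2*x^1 + 1*2*x^0*y
At (6,6): 2*2*6^1 + 1*2*6^0*6
= 24 + 12
= 36

36


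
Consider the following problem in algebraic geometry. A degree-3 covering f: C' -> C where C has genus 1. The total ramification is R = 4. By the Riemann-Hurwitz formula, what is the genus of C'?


Riemann-Hurwitz formula: 2g' - 2 = d(2g - 2) + R
Given: d = 3, g = 1, R = 4
2g' - 2 = 3*(2*1 - 2) + 4
2g' - 2 = 3*0 + 4
2g' - 2 = 0 + 4 = 4
2g' = 6
g' = 3

3


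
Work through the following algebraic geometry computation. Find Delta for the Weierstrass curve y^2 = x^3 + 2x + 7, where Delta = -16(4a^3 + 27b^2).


Compute each component:
4a^3 = 4*2^3 = 4*8 = 32
27b^2 = 27*7^2 = 27*49 = 1323
4a^3 + 27b^2 = 32 + 1323 = 1355
Delta = -16*1355 = -21680

-21680


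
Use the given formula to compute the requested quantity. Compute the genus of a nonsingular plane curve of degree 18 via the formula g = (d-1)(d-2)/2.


Using the genus formula for smooth plane curves:
g = (d-1)(d-2)/2
g = (18-1)(18-2)/2
g = 17*16/2
g = 272/2 = 136

136


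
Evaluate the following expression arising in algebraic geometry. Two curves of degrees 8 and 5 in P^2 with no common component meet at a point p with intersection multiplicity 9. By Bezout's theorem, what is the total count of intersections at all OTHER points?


By Bezout's theorem, the total intersection number is d1 * d2.
Total = 8 * 5 = 40
Intersection multiplicity at p = 9
Remaining intersections = 40 - 9 = 31

31


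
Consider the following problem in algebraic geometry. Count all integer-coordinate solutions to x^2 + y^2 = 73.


Systematically check integer values of x where x^2 <= 73.
For each valid x, check if 73 - x^2 is a perfect square.
x=3: 73 - 9 = 64, sqrt = 8 (valid)
x=8: 73 - 64 = 9, sqrt = 3 (valid)
Total integer solutions found: 8

8


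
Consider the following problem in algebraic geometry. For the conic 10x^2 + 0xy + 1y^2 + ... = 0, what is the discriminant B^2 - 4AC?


The discriminant of a conic Ax^2 + Bxy + Cy^2 + ... = 0 is B^2 - 4AC.
B^2 = 0^2 = 0
4AC = 4*10*1 = 40
Discriminant = 0 - 40 = -40

-40


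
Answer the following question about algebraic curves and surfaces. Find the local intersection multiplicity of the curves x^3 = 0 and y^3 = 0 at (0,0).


The intersection multiplicity of V(x^a) and V(y^b) at the origin is:
I(O; V(x^3), V(y^3)) = dim_k(k[x,y]/(x^3, y^3))
A basis for k[x,y]/(x^3, y^3) is the set of monomials x^i * y^j
where 0 <= i < 3 and 0 <= j < 3.
The number of such monomials is 3 * 3 = 9

9


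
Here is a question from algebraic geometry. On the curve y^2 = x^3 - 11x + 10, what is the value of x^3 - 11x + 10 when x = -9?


Compute x^3 - 11x + 10 at x = -9:
x^3 = (-9)^3 = -729
(-11)*x = (-11)*(-9) = 99
Sum: -729 + 99 + 10 = -620

-620


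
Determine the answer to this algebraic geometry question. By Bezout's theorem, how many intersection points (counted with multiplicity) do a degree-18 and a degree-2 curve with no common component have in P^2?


Bezout's theorem states the intersection count equals the product of degrees.
Intersection count = 18 * 2 = 36

36


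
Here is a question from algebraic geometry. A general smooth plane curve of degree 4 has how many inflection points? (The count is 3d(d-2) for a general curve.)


For a general smooth plane curve C of degree d, the inflection points are
the intersection of C with its Hessian curve, which has degree 3(d-2).
By Bezout, the total intersection number is d * 3(d-2) = 4 * 6 = 24.
For a general curve every flex is ordinary, so each contributes
multiplicity 1 to C·Hess(C), and the number of distinct inflection
points is 3d(d-2).
Inflection points = 3*4*(4-2) = 3*4*2 = 24

24


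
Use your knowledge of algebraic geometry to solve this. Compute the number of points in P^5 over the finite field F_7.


P^5(F_7) has (q^(n+1) - 1)/(q - 1) points.
= 7^5 + 7^4 + 7^3 + 7^2 + 7^1 + 7^0
= 16807 + 2401 + 343 + 49 + 7 + 1
= 19608

19608


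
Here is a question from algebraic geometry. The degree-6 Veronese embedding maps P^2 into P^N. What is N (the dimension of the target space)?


The Veronese embedding v_d: P^n -> P^N maps each point to all
degree-d monomials in n+1 homogeneous coordinates.
N = C(n+d, d) - 1
N = C(2+6, 6) - 1
N = C(8, 6) - 1
C(8, 6) = 28
N = 28 - 1 = 27

27


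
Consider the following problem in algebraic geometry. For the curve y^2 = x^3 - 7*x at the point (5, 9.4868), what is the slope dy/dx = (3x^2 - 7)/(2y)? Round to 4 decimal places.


Using implicit differentiation of y^2 = x^3 - 7*x:
2y * dy/dx = 3x^2 - 7
dy/dx = (3x^2 - 7)/(2y)
Numerator: 3*5^2 - 7 = 68
Denominator: 2*9.4868 = 18.9736
dy/dx = 68/18.9736 = 3.5839

3.5839


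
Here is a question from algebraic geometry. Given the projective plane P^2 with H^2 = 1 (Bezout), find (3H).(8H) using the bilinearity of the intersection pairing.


Using bilinearity of the intersection pairing on the projective plane P^2:
(aH).(bH) = ab * (H.H)
We have H^2 = 1 (Bezout).
D.E = (3H).(8H) = 3*8*1
= 24*1
= 24

24


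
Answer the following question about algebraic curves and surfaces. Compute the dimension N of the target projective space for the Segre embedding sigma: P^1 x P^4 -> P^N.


The Segre embedding maps P^m x P^n into P^N via
all products of coordinates from each factor.
N = (m+1)(n+1) - 1
N = (1+1)(4+1) - 1
N = 2*5 - 1
N = 10 - 1 = 9

9


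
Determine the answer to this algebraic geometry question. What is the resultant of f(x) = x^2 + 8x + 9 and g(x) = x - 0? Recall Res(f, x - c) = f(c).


For Res(f, x - c), we evaluate f at x = c.
f(0) = 0^2 + 8*0 + 9
= 0 + 0 + 9
= 0 + 9 = 9
Res(f, g) = 9

9


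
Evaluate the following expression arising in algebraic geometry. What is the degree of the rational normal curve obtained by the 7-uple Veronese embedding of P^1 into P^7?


The rational normal curve in P^7 is the image of P^1 under the 7-uple Veronese.
A general hyperplane in P^7 pulls back to a degree-7 form on P^1, which has 7 zeros,
so the curve meets a general hyperplane in 7 points. Degree = 7.

7


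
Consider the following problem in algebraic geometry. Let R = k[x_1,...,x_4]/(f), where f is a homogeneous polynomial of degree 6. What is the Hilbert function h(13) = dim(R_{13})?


For R = k[x_1,...,x_n]/(f) with f homogeneous of degree e:
The Hilbert series is (1 - t^e)/(1 - t)^n.
So h(d) = C(d+n-1, n-1) - C(d-e+n-1, n-1) for d >= e.
With n=4, e=6, d=13:
C(13+4-1, 4-1) = C(16, 3) = 560
C(13-6+4-1, 4-1) = C(10, 3) = 120
h(13) = 560 - 120 = 440

440


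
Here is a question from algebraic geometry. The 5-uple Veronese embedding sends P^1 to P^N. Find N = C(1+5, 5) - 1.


The Veronese embedding v_d: P^n -> P^N maps each point to all
degree-d monomials in n+1 homogeneous coordinates.
N = C(n+d, d) - 1
N = C(1+5, 5) - 1
N = C(6, 5) - 1
C(6, 5) = 6
N = 6 - 1 = 5

5


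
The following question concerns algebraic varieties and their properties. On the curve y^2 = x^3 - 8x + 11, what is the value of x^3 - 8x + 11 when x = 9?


Compute x^3 - 8x + 11 at x = 9:
x^3 = 9^3 = 729
(-8)*x = (-8)*9 = -72
Sum: 729 - 72 + 11 = 668

668


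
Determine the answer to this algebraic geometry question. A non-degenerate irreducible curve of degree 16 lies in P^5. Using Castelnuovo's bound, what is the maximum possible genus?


Castelnuovo's bound: write d - 1 = m(r-1) + epsilon with 0 <= epsilon < r-1.
d - 1 = 16 - 1 = 15
r - 1 = 5 - 1 = 4
15 = 3*4 + 3, so m = 3, epsilon = 3
pi(d, r) = m(m-1)(r-1)/2 + m*epsilon
= 3*2*4/2 + 3*3
= 24/2 + 9
= 12 + 9 = 21

21


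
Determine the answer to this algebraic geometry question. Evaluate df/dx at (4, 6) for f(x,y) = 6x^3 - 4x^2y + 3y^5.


df/dx = 3*6*x^2 + 2*(-4)*x^1*y
At (4,6): 3*6*4^2 + 2*(-4)*4^1*6
= 288 - 192
= 96

96


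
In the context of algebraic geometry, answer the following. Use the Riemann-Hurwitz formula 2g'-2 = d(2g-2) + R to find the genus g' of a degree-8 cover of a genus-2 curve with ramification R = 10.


Riemann-Hurwitz formula: 2g' - 2 = d(2g - 2) + R
Given: d = 8, g = 2, R = 10
2g' - 2 = 8*(2*2 - 2) + 10
2g' - 2 = 8*2 + 10
2g' - 2 = 16 + 10 = 26
2g' = 28
g' = 14

14


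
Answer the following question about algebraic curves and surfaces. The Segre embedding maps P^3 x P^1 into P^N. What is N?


The Segre embedding maps P^m x P^n into P^N via
all products of coordinates from each factor.
N = (m+1)(n+1) - 1
N = (3+1)(1+1) - 1
N = 4*2 - 1
N = 8 - 1 = 7

7


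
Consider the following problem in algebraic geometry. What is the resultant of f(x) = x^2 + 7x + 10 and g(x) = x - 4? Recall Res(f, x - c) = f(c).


For Res(f, x - c), we evaluate f at x = c.
f(4) = 4^2 + 7*4 + 10
= 16 + 28 + 10
= 44 + 10 = 54
Res(f, g) = 54

54


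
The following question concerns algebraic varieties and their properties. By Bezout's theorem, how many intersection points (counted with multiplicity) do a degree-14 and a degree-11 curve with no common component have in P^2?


Bezout's theorem states the intersection count equals the product of degrees.
Intersection count = 14 * 11 = 154

154


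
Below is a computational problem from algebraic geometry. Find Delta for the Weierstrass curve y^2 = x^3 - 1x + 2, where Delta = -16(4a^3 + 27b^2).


Compute each component:
4a^3 = 4*(-1)^3 = 4*(-1) = -4
27b^2 = 27*2^2 = 27*4 = 108
4a^3 + 27b^2 = -4 + 108 = 104
Delta = -16*104 = -1664

-1664


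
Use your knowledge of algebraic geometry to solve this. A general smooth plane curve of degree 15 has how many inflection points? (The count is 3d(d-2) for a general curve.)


For a general smooth plane curve C of degree d, the inflection points are
the intersection of C with its Hessian curve, which has degree 3(d-2).
By Bezout, the total intersection number is d * 3(d-2) = 15 * 39 = 585.
For a general curve every flex is ordinary, so each contributes
multiplicity 1 to C·Hess(C), and the number of distinct inflection
points is 3d(d-2).
Inflection points = 3*15*(15-2) = 3*15*13 = 585

585


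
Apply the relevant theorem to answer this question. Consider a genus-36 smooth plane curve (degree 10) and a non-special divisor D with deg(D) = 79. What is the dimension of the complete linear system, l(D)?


First, compute the genus of a smooth plane curve of degree 10:
g = (d-1)(d-2)/2 = (10-1)(10-2)/2 = 36
For a non-special divisor D (i.e., h^1(D) = 0), Riemann-Roch gives:
l(D) = deg(D) - g + 1
Since deg(D) = 79 >= 2g - 1 = 71, D is non-special.
l(D) = 79 - 36 + 1 = 44

44


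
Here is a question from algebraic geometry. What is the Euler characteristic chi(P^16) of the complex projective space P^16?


The complex projective space P^16 has one cell in each even real dimension 0, 2, ..., 32.
The cohomology groups are H^{2k}(P^16) = Z for k = 0,...,16, and 0 otherwise.
Euler characteristic = sum of Betti numbers = 1 per even-dimensional cohomology group.
chi(P^16) = 16 + 1 = 17

17


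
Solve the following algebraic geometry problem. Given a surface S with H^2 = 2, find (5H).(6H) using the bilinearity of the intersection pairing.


Using bilinearity of the intersection pairing on a surface S:
(aH).(bH) = ab * (H.H)
We have H^2 = 2.
D.E = (5H).(6H) = 5*6*2
= 30*2
= 60

60


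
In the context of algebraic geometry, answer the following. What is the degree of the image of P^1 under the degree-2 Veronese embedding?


The Veronese variety v_2(P^1) has degree d^r.
d^r = 2^1 = 2

2


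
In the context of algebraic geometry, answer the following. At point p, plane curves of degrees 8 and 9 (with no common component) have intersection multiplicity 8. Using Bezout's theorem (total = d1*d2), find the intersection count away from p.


By Bezout's theorem, the total intersection number is d1 * d2.
Total = 8 * 9 = 72
Intersection multiplicity at p = 8
Remaining intersections = 72 - 8 = 64

64


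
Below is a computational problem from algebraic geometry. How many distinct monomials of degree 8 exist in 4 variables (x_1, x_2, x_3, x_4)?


The number of degree-8 monomials in 4 variables is C(d+n-1, n-1).
= C(8+4-1, 4-1) = C(11, 3)
= 165

165


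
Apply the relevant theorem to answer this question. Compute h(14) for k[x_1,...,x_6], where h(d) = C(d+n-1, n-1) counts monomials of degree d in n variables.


The Hilbert function for the polynomial ring in 6 variables is:
h(d) = C(d+n-1, n-1)
h(14) = C(14+6-1, 6-1) = C(19, 5)
= 19! / (5! * 14!)
= 11628

11628


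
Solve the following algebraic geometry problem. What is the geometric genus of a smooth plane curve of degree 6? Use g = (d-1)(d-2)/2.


Using the genus formula for smooth plane curves:
g = (d-1)(d-2)/2
g = (6-1)(6-2)/2
g = 5*4/2
g = 20/2 = 10

10


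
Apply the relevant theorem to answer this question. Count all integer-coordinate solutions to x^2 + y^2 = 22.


Systematically check integer values of x where x^2 <= 22.
For each valid x, check if 22 - x^2 is a perfect square.
Total integer solutions found: 0

0


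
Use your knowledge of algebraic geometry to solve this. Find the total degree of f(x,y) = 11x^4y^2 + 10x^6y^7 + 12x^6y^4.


Examine each term for its total degree (sum of exponents).
  Term '11x^4y^2' has total degree 4+2 = 6.
  Term '10x^6y^7' has total degree 6+7 = 13.
  Term '12x^6y^4' has total degree 6+4 = 10.
The maximum total degree among all terms is 13.

13


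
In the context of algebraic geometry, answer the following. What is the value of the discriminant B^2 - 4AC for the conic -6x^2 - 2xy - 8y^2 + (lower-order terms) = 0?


The discriminant of a conic Ax^2 + Bxy + Cy^2 + ... = 0 is B^2 - 4AC.
B^2 = (-2)^2 = 4
4AC = 4*(-6)*(-8) = 192
Discriminant = 4 - 192 = -188

-188


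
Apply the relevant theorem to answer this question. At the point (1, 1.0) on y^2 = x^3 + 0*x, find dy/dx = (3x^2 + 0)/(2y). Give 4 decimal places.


Using implicit differentiation of y^2 = x^3 + 0*x:
2y * dy/dx = 3x^2 + 0
dy/dx = (3x^2 + 0)/(2y)
Numerator: 3*1^2 + 0 = 3
Denominator: 2*1.0 = 2.0
dy/dx = 3/2.0 = 1.5000

1.5000


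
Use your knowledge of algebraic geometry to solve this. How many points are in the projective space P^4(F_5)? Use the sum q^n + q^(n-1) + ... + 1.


P^4(F_5) has (q^(n+1) - 1)/(q - 1) points.
= 5^4 + 5^3 + 5^2 + 5^1 + 5^0
= 625 + 125 + 25 + 5 + 1
= 781

781


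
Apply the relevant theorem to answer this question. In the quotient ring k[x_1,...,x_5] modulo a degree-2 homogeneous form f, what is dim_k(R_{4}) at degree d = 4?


For R = k[x_1,...,x_n]/(f) with f homogeneous of degree e:
The Hilbert series is (1 - t^e)/(1 - t)^n.
So h(d) = C(d+n-1, n-1) - C(d-e+n-1, n-1) for d >= e.
With n=5, e=2, d=4:
C(4+5-1, 5-1) = C(8, 4) = 70
C(4-2+5-1, 5-1) = C(6, 4) = 15
h(4) = 70 - 15 = 55

55


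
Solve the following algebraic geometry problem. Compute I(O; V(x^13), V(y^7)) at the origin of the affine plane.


The intersection multiplicity of V(x^a) and V(y^b) at the origin is:
I(O; V(x^13), V(y^7)) = dim_k(k[x,y]/(x^13, y^7))
A basis for k[x,y]/(x^13, y^7) is the set of monomials x^i * y^j
where 0 <= i < 13 and 0 <= j < 7.
The number of such monomials is 13 * 7 = 91

91


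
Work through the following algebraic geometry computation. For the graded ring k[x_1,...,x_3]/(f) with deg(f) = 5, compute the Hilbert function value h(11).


For R = k[x_1,...,x_n]/(f) with f homogeneous of degree e:
The Hilbert series is (1 - t^e)/(1 - t)^n.
So h(d) = C(d+n-1, n-1) - C(d-e+n-1, n-1) for d >= e.
With n=3, e=5, d=11:
C(11+3-1, 3-1) = C(13, 2) = 78
C(11-5+3-1, 3-1) = C(8, 2) = 28
h(11) = 78 - 28 = 50

50


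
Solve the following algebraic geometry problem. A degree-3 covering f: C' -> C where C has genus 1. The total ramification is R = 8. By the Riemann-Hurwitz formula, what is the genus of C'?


Riemann-Hurwitz formula: 2g' - 2 = d(2g - 2) + R
Given: d = 3, g = 1, R = 8
2g' - 2 = 3*(2*1 - 2) + 8
2g' - 2 = 3*0 + 8
2g' - 2 = 0 + 8 = 8
2g' = 10
g' = 5

5


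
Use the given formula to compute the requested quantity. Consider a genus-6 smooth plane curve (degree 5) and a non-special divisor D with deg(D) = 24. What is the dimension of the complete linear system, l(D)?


First, compute the genus of a smooth plane curve of degree 5:
g = (d-1)(d-2)/2 = (5-1)(5-2)/2 = 6
For a non-special divisor D (i.e., h^1(D) = 0), Riemann-Roch gives:
l(D) = deg(D) - g + 1
Since deg(D) = 24 >= 2g - 1 = 11, D is non-special.
l(D) = 24 - 6 + 1 = 19

19


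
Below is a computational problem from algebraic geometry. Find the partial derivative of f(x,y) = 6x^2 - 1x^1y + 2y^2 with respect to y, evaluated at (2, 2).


df/dy = (-1)*x^1 + 2*2*y^1
At (2,2): (-1)*2^1 + 2*2*2^1
= -2 + 8
= 6

6


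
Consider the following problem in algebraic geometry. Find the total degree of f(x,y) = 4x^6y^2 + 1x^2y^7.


Examine each term for its total degree (sum of exponents).
  Term '4x^6y^2' has total degree 6+2 = 8.
  Term '1x^2y^7' has total degree 2+7 = 9.
The maximum total degree among all terms is 9.

9


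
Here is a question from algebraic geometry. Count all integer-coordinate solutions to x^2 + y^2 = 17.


Systematically check integer values of x where x^2 <= 17.
For each valid x, check if 17 - x^2 is a perfect square.
x=1: 17 - 1 = 16, sqrt = 4 (valid)
x=4: 17 - 16 = 1, sqrt = 1 (valid)
Total integer solutions found: 8

8


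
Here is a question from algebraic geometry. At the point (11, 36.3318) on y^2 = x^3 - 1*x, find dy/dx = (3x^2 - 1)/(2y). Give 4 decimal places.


Using implicit differentiation of y^2 = x^3 - 1*x:
2y * dy/dx = 3x^2 - 1
dy/dx = (3x^2 - 1)/(2y)
Numerator: 3*11^2 - 1 = 362
Denominator: 2*36.3318 = 72.6636
dy/dx = 362/72.6636 = 4.9819

4.9819


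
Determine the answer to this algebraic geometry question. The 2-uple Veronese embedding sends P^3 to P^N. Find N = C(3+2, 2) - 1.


The Veronese embedding v_d: P^n -> P^N maps each point to all
degree-d monomials in n+1 homogeneous coordinates.
N = C(n+d, d) - 1
N = C(3+2, 2) - 1
N = C(5, 2) - 1
C(5, 2) = 10
N = 10 - 1 = 9

9


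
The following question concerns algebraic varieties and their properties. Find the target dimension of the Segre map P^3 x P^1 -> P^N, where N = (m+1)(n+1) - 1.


The Segre embedding maps P^m x P^n into P^N via
all products of coordinates from each factor.
N = (m+1)(n+1) - 1
N = (3+1)(1+1) - 1
N = 4*2 - 1
N = 8 - 1 = 7

7


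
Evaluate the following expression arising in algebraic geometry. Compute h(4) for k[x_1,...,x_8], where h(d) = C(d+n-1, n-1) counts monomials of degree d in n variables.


The Hilbert function for the polynomial ring in 8 variables is:
h(d) = C(d+n-1, n-1)
h(4) = C(4+8-1, 8-1) = C(11, 7)
= 11! / (7! * 4!)
= 330

330


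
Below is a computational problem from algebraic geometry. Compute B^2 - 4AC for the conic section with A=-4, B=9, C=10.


The discriminant of a conic Ax^2 + Bxy + Cy^2 + ... = 0 is B^2 - 4AC.
B^2 = 9^2 = 81
4AC = 4*(-4)*10 = -160
Discriminant = 81 + 160 = 241

241


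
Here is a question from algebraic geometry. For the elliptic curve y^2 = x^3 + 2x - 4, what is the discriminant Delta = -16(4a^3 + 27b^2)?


Compute each component:
4a^3 = 4*2^3 = 4*8 = 32
27b^2 = 27*(-4)^2 = 27*16 = 432
4a^3 + 27b^2 = 32 + 432 = 464
Delta = -16*464 = -7424

-7424


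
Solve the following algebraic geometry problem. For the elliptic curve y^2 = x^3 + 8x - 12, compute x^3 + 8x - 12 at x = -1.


Compute x^3 + 8x - 12 at x = -1:
x^3 = (-1)^3 = -1
8*x = 8*(-1) = -8
Sum: -1 - 8 - 12 = -21

-21


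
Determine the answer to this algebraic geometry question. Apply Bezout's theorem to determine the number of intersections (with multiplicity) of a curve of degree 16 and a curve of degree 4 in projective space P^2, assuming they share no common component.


Bezout's theorem states the intersection count equals the product of degrees.
Intersection count = 16 * 4 = 64

64


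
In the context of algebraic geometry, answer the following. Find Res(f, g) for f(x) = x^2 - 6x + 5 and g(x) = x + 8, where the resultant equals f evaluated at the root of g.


For Res(f, x - c), we evaluate f at x = c.
f(-8) = (-8)^2 - 6*(-8) + 5
= 64 + 48 + 5
= 112 + 5 = 117
Res(f, g) = 117

117


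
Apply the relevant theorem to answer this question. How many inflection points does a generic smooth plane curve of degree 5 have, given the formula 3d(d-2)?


For a general smooth plane curve C of degree d, the inflection points are
the intersection of C with its Hessian curve, which has degree 3(d-2).
By Bezout, the total intersection number is d * 3(d-2) = 5 * 9 = 45.
For a general curve every flex is ordinary, so each contributes
multiplicity 1 to C·Hess(C), and the number of distinct inflection
points is 3d(d-2).
Inflection points = 3*5*(5-2) = 3*5*3 = 45

45


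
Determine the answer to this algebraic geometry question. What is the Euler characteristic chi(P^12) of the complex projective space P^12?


The complex projective space P^12 has one cell in each even real dimension 0, 2, ..., 24.
The cohomology groups are H^{2k}(P^12) = Z for k = 0,...,12, and 0 otherwise.
Euler characteristic = sum of Betti numbers = 1 per even-dimensional cohomology group.
chi(P^12) = 12 + 1 = 13

13


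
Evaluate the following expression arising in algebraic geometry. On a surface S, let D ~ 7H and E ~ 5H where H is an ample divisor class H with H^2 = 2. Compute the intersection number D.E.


Using bilinearity of the intersection pairing on a surface S:
(aH).(bH) = ab * (H.H)
We have H^2 = 2.
D.E = (7H).(5H) = 7*5*2
= 35*2
= 70

70


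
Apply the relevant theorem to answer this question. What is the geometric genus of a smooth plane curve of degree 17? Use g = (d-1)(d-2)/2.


Using the genus formula for smooth plane curves:
g = (d-1)(d-2)/2
g = (17-1)(17-2)/2
g = 16*15/2
g = 240/2 = 120

120


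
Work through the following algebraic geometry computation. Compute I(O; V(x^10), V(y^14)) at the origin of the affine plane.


The intersection multiplicity of V(x^a) and V(y^b) at the origin is:
I(O; V(x^10), V(y^14)) = dim_k(k[x,y]/(x^10, y^14))
A basis for k[x,y]/(x^10, y^14) is the set of monomials x^i * y^j
where 0 <= i < 10 and 0 <= j < 14.
The number of such monomials is 10 * 14 = 140

140


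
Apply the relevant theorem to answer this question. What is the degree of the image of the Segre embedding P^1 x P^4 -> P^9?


The degree of the Segre variety P^1 x P^4 is C(m+n, m).
= C(5, 1)
= 5

5


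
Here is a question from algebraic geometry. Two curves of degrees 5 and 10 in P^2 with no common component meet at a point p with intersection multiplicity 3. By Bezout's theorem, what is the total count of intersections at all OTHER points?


By Bezout's theorem, the total intersection number is d1 * d2.
Total = 5 * 10 = 50
Intersection multiplicity at p = 3
Remaining intersections = 50 - 3 = 47

47


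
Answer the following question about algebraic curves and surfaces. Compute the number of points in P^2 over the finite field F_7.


P^2(F_7) has (q^(n+1) - 1)/(q - 1) points.
= 7^2 + 7^1 + 7^0
= 49 + 7 + 1
= 57

57


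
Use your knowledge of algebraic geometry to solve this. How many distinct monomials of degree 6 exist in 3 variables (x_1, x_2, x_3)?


The number of degree-6 monomials in 3 variables is C(d+n-1, n-1).
= C(6+3-1, 3-1) = C(8, 2)
= 28

28


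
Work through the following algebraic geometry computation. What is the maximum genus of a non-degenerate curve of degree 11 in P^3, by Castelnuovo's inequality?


Castelnuovo's bound: write d - 1 = m(r-1) + epsilon with 0 <= epsilon < r-1.
d - 1 = 11 - 1 = 10
r - 1 = 3 - 1 = 2
10 = 5*2 + 0, so m = 5, epsilon = 0
pi(d, r) = m(m-1)(r-1)/2 + m*epsilon
= 5*4*2/2 + 5*0
= 40/2 + 0
= 20 + 0 = 20

20


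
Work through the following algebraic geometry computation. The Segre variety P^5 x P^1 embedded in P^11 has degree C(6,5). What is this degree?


The degree of the Segre variety P^5 x P^1 is C(m+n, m).
= C(6, 5)
= 6

6


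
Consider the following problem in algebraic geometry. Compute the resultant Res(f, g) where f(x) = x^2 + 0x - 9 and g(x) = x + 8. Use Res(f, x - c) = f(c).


For Res(f, x - c), we evaluate f at x = c.
f(-8) = (-8)^2 + 0*(-8) - 9
= 64 + 0 - 9
= 64 - 9 = 55
Res(f, g) = 55

55


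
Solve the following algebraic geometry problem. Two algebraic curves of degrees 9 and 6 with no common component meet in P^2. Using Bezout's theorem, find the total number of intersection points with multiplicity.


Bezout's theorem states the intersection count equals the product of degrees.
Intersection count = 9 * 6 = 54

54


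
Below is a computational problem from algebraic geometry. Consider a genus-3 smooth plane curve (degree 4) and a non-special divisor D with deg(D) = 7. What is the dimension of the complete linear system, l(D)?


First, compute the genus of a smooth plane curve of degree 4:
g = (d-1)(d-2)/2 = (4-1)(4-2)/2 = 3
For a non-special divisor D (i.e., h^1(D) = 0), Riemann-Roch gives:
l(D) = deg(D) - g + 1
Since deg(D) = 7 >= 2g - 1 = 5, D is non-special.
l(D) = 7 - 3 + 1 = 5

5


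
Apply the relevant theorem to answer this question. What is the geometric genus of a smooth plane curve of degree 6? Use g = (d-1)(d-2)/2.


Using the genus formula for smooth plane curves:
g = (d-1)(d-2)/2
g = (6-1)(6-2)/2
g = 5*4/2
g = 20/2 = 10

10


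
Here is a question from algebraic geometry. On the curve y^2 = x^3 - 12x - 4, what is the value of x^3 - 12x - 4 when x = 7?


Compute x^3 - 12x - 4 at x = 7:
x^3 = 7^3 = 343
(-12)*x = (-12)*7 = -84
Sum: 343 - 84 - 4 = 255

255


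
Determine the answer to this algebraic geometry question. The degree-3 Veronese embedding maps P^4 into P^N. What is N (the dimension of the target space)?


The Veronese embedding v_d: P^n -> P^N maps each point to all
degree-d monomials in n+1 homogeneous coordinates.
N = C(n+d, d) - 1
N = C(4+3, 3) - 1
N = C(7, 3) - 1
C(7, 3) = 35
N = 35 - 1 = 34

34


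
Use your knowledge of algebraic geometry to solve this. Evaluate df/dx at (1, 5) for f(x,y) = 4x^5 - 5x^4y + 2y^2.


df/dx = 5*4*x^4 + 4*(-5)*x^3*y
At (1,5): 5*4*1^4 + 4*(-5)*1^3*5
= 20 - 100
= -80

-80


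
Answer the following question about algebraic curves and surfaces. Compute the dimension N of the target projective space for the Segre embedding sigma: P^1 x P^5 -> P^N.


The Segre embedding maps P^m x P^n into P^N via
all products of coordinates from each factor.
N = (m+1)(n+1) - 1
N = (1+1)(5+1) - 1
N = 2*6 - 1
N = 12 - 1 = 11

11


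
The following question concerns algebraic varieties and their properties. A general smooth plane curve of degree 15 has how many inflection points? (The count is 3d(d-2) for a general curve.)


For a general smooth plane curve C of degree d, the inflection points are
the intersection of C with its Hessian curve, which has degree 3(d-2).
By Bezout, the total intersection number is d * 3(d-2) = 15 * 39 = 585.
For a general curve every flex is ordinary, so each contributes
multiplicity 1 to C·Hess(C), and the number of distinct inflection
points is 3d(d-2).
Inflection points = 3*15*(15-2) = 3*15*13 = 585

585


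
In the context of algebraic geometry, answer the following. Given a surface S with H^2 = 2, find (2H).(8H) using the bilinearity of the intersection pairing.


Using bilinearity of the intersection pairing on a surface S:
(aH).(bH) = ab * (H.H)
We have H^2 = 2.
D.E = (2H).(8H) = 2*8*2
= 16*2
= 32

32


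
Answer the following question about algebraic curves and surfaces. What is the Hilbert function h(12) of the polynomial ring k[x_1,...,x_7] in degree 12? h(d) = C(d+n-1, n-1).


The Hilbert function for the polynomial ring in 7 variables is:
h(d) = C(d+n-1, n-1)
h(12) = C(12+7-1, 7-1) = C(18, 6)
= 18! / (6! * 12!)
= 18564

18564


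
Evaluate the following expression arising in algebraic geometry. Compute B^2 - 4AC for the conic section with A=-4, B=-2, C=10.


The discriminant of a conic Ax^2 + Bxy + Cy^2 + ... = 0 is B^2 - 4AC.
B^2 = (-2)^2 = 4
4AC = 4*(-4)*10 = -160
Discriminant = 4 + 160 = 164

164


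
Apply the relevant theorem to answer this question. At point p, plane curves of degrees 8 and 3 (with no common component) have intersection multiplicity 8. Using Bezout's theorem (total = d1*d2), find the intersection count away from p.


By Bezout's theorem, the total intersection number is d1 * d2.
Total = 8 * 3 = 24
Intersection multiplicity at p = 8
Remaining intersections = 24 - 8 = 16

16


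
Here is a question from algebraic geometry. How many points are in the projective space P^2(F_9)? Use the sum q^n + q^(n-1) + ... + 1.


P^2(F_9) has (q^(n+1) - 1)/(q - 1) points.
= 9^2 + 9^1 + 9^0
= 81 + 9 + 1
= 91

91


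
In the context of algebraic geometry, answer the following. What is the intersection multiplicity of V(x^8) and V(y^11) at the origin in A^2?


The intersection multiplicity of V(x^a) and V(y^b) at the origin is:
I(O; V(x^8), V(y^11)) = dim_k(k[x,y]/(x^8, y^11))
A basis for k[x,y]/(x^8, y^11) is the set of monomials x^i * y^j
where 0 <= i < 8 and 0 <= j < 11.
The number of such monomials is 8 * 11 = 88

88


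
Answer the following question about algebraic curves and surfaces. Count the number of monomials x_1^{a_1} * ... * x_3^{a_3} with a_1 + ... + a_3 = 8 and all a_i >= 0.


The number of degree-8 monomials in 3 variables is C(d+n-1, n-1).
= C(8+3-1, 3-1) = C(10, 2)
= 45

45


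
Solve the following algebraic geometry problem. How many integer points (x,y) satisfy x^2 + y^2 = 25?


Systematically check integer values of x where x^2 <= 25.
For each valid x, check if 25 - x^2 is a perfect square.
x=0: 25 - 0 = 25, sqrt = 5 (valid)
x=3: 25 - 9 = 16, sqrt = 4 (valid)
x=4: 25 - 16 = 9, sqrt = 3 (valid)
x=5: 25 - 25 = 0, sqrt = 0 (valid)
Total integer solutions found: 12

12


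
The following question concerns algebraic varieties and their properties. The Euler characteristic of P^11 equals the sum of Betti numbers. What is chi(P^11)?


The complex projective space P^11 has one cell in each even real dimension 0, 2, ..., 22.
The cohomology groups are H^{2k}(P^11) = Z for k = 0,...,11, and 0 otherwise.
Euler characteristic = sum of Betti numbers = 1 per even-dimensional cohomology group.
chi(P^11) = 11 + 1 = 12

12


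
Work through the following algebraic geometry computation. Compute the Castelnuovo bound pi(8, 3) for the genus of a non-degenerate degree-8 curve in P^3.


Castelnuovo's bound: write d - 1 = m(r-1) + epsilon with 0 <= epsilon < r-1.
d - 1 = 8 - 1 = 7
r - 1 = 3 - 1 = 2
7 = 3*2 + 1, so m = 3, epsilon = 1
pi(d, r) = m(m-1)(r-1)/2 + m*epsilon
= 3*2*2/2 + 3*1
= 12/2 + 3
= 6 + 3 = 9

9


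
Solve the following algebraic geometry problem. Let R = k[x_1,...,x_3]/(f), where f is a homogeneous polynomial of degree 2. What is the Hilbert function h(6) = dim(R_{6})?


For R = k[x_1,...,x_n]/(f) with f homogeneous of degree e:
The Hilbert series is (1 - t^e)/(1 - t)^n.
So h(d) = C(d+n-1, n-1) - C(d-e+n-1, n-1) for d >= e.
With n=3, e=2, d=6:
C(6+3-1, 3-1) = C(8, 2) = 28
C(6-2+3-1, 3-1) = C(6, 2) = 15
h(6) = 28 - 15 = 13

13


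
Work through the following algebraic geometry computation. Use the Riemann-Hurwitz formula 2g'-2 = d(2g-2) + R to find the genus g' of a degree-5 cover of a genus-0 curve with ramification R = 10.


Riemann-Hurwitz formula: 2g' - 2 = d(2g - 2) + R
Given: d = 5, g = 0, R = 10
2g' - 2 = 5*(2*0 - 2) + 10
2g' - 2 = 5*(-2) + 10
2g' - 2 = -10 + 10 = 0
2g' = 2
g' = 1

1


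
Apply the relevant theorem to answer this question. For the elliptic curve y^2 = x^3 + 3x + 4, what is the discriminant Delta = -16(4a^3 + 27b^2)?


Compute each component:
4a^3 = 4*3^3 = 4*27 = 108
27b^2 = 27*4^2 = 27*16 = 432
4a^3 + 27b^2 = 108 + 432 = 540
Delta = -16*540 = -8640

-8640


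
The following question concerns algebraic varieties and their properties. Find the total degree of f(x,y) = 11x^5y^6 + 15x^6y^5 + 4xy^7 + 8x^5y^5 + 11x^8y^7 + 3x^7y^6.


Examine each term for its total degree (sum of exponents).
  Term '11x^5y^6' has total degree 5+6 = 11.
  Term '15x^6y^5' has total degree 6+5 = 11.
  Term '4xy^7' has total degree 1+7 = 8.
  Term '8x^5y^5' has total degree 5+5 = 10.
  Term '11x^8y^7' has total degree 8+7 = 15.
  Term '3x^7y^6' has total degree 7+6 = 13.
The maximum total degree among all terms is 15.

15


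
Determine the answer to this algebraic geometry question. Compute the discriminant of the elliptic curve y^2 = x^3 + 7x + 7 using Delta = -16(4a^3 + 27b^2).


Compute each component:
4a^3 = 4*7^3 = 4*343 = 1372
27b^2 = 27*7^2 = 27*49 = 1323
4a^3 + 27b^2 = 1372 + 1323 = 2695
Delta = -16*2695 = -43120

-43120


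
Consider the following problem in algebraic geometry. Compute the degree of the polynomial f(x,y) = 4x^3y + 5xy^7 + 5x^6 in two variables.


Examine each term for its total degree (sum of exponents).
  Term '4x^3y' has total degree 3+1 = 4.
  Term '5xy^7' has total degree 1+7 = 8.
  Term '5x^6' has total degree 6+0 = 6.
The maximum total degree among all terms is 8.

8


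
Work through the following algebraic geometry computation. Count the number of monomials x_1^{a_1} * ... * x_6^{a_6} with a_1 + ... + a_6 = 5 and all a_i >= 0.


The number of degree-5 monomials in 6 variables is C(d+n-1, n-1).
= C(5+6-1, 6-1) = C(10, 5)
= 252

252


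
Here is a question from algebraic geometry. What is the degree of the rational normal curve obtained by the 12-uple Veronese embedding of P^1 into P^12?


The rational normal curve in P^12 is the image of P^1 under the 12-uple Veronese.
A general hyperplane in P^12 pulls back to a degree-12 form on P^1, which has 12 zeros,
so the curve meets a general hyperplane in 12 points. Degree = 12.

12


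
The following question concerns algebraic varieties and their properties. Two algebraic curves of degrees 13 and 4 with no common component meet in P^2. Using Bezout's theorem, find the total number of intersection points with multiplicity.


Bezout's theorem states the intersection count equals the product of degrees.
Intersection count = 13 * 4 = 52

52


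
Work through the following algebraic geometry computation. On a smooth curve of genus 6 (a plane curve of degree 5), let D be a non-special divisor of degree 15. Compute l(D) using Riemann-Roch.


First, compute the genus of a smooth plane curve of degree 5:
g = (d-1)(d-2)/2 = (5-1)(5-2)/2 = 6
For a non-special divisor D (i.e., h^1(D) = 0), Riemann-Roch gives:
l(D) = deg(D) - g + 1
Since deg(D) = 15 >= 2g - 1 = 11, D is non-special.
l(D) = 15 - 6 + 1 = 10

10


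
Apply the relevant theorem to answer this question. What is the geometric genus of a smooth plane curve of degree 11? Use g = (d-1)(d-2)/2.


Using the genus formula for smooth plane curves:
g = (d-1)(d-2)/2
g = (11-1)(11-2)/2
g = 10*9/2
g = 90/2 = 45

45


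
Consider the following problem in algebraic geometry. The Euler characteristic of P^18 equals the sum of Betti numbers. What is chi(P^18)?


The complex projective space P^18 has one cell in each even real dimension 0, 2, ..., 36.
The cohomology groups are H^{2k}(P^18) = Z for k = 0,...,18, and 0 otherwise.
Euler characteristic = sum of Betti numbers = 1 per even-dimensional cohomology group.
chi(P^18) = 18 + 1 = 19

19


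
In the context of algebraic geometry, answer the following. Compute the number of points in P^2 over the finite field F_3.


P^2(F_3) has (q^(n+1) - 1)/(q - 1) points.
= 3^2 + 3^1 + 3^0
= 9 + 3 + 1
= 13

13


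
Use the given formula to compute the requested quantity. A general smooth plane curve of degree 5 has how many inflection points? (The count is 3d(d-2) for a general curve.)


For a general smooth plane curve C of degree d, the inflection points are
the intersection of C with its Hessian curve, which has degree 3(d-2).
By Bezout, the total intersection number is d * 3(d-2) = 5 * 9 = 45.
For a general curve every flex is ordinary, so each contributes
multiplicity 1 to C·Hess(C), and the number of distinct inflection
points is 3d(d-2).
Inflection points = 3*5*(5-2) = 3*5*3 = 45

45


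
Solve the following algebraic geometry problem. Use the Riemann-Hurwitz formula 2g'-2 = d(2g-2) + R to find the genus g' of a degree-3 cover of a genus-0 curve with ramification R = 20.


Riemann-Hurwitz formula: 2g' - 2 = d(2g - 2) + R
Given: d = 3, g = 0, R = 20
2g' - 2 = 3*(2*0 - 2) + 20
2g' - 2 = 3*(-2) + 20
2g' - 2 = -6 + 20 = 14
2g' = 16
g' = 8

8


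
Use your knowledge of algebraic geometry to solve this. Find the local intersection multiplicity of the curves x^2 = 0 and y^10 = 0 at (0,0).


The intersection multiplicity of V(x^a) and V(y^b) at the origin is:
I(O; V(x^2), V(y^10)) = dim_k(k[x,y]/(x^2, y^10))
A basis for k[x,y]/(x^2, y^10) is the set of monomials x^i * y^j
where 0 <= i < 2 and 0 <= j < 10.
The number of such monomials is 2 * 10 = 20

20


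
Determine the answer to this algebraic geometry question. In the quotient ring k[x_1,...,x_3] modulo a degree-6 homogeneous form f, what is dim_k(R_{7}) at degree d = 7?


For R = k[x_1,...,x_n]/(f) with f homogeneous of degree e:
The Hilbert series is (1 - t^e)/(1 - t)^n.
So h(d) = C(d+n-1, n-1) - C(d-e+n-1, n-1) for d >= e.
With n=3, e=6, d=7:
C(7+3-1, 3-1) = C(9, 2) = 36
C(7-6+3-1, 3-1) = C(3, 2) = 3
h(7) = 36 - 3 = 33

33


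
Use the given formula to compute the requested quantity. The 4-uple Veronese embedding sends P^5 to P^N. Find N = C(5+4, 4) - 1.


The Veronese embedding v_d: P^n -> P^N maps each point to all
degree-d monomials in n+1 homogeneous coordinates.
N = C(n+d, d) - 1
N = C(5+4, 4) - 1
N = C(9, 4) - 1
C(9, 4) = 126
N = 126 - 1 = 125

125
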